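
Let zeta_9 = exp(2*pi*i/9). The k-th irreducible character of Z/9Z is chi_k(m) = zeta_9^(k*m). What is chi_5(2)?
chi_5(2) = zeta_9^10 = exp(2*I*pi/9)

Details: chi_5(2) = zeta_9^(5*2) = zeta_9^10. Since zeta_9^9 = 1, this equals zeta_9^1 = exp(2*pi*i*1/9) = exp(2*I*pi/9).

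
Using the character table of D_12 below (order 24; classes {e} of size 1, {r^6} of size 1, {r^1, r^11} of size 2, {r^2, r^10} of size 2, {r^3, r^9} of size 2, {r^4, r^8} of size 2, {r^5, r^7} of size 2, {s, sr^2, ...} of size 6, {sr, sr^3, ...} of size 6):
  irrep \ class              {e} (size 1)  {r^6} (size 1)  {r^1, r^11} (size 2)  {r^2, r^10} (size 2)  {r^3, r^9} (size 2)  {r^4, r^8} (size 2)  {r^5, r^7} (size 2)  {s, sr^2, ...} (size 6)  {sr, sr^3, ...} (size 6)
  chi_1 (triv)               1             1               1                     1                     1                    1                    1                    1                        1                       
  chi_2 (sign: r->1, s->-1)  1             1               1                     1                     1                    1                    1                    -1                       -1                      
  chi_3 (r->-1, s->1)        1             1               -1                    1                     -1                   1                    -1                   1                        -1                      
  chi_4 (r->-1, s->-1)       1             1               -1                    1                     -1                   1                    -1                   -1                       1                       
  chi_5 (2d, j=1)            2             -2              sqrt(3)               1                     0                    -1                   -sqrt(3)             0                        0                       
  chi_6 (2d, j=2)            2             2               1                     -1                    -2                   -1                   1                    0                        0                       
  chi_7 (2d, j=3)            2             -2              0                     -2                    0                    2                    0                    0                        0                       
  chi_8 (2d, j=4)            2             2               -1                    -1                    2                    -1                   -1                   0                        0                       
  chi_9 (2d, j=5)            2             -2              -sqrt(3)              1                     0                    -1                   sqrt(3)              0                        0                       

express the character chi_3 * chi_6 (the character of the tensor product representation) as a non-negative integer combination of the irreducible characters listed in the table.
chi_3 tensor chi_6 = chi_8 (all other irreducibles have multiplicity 0).

Solution. The character of a tensor product is the pointwise product (chi_3 * chi_6)(C) = chi_3(C) * chi_6(C):
  {e}: (1)*(2), {r^6}: (1)*(2), {r^1, r^11}: (-1)*(1), {r^2, r^10}: (1)*(-1), {r^3, r^9}: (-1)*(-2), {r^4, r^8}: (1)*(-1), {r^5, r^7}: (-1)*(1), {s, sr^2, ...}: (1)*(0), {sr, sr^3, ...}: (-1)*(0)
so (chi_3 * chi_6) takes values
  {e} -> 2, {r^6} -> 2, {r^1, r^11} -> -1, {r^2, r^10} -> -1, {r^3, r^9} -> 2, {r^4, r^8} -> -1, {r^5, r^7} -> -1, {s, sr^2, ...} -> 0, {sr, sr^3, ...} -> 0.
Now take the inner product of this character with each irreducible chi from the table, <chi_3*chi_6, chi> = (1/24) sum_C |C| (chi_3*chi_6)(C) conj(chi(C)):
  <chi_3*chi_6, chi_1> = (1/24)[1*(2)*conj(1) + 1*(2)*conj(1) + 2*(-1)*conj(1) + 2*(-1)*conj(1) + 2*(2)*conj(1) + 2*(-1)*conj(1) + 2*(-1)*conj(1) + 6*(0)*conj(1) + 6*(0)*conj(1)]
      = (1/24)[(2) + (2) + (-2) + (-2) + (4) + (-2) + (-2) + (0) + (0)] = 0/24 = 0
  <chi_3*chi_6, chi_2> = (1/24)[1*(2)*conj(1) + 1*(2)*conj(1) + 2*(-1)*conj(1) + 2*(-1)*conj(1) + 2*(2)*conj(1) + 2*(-1)*conj(1) + 2*(-1)*conj(1) + 6*(0)*conj(-1) + 6*(0)*conj(-1)]
      = (1/24)[(2) + (2) + (-2) + (-2) + (4) + (-2) + (-2) + (0) + (0)] = 0/24 = 0
  <chi_3*chi_6, chi_3> = (1/24)[1*(2)*conj(1) + 1*(2)*conj(1) + 2*(-1)*conj(-1) + 2*(-1)*conj(1) + 2*(2)*conj(-1) + 2*(-1)*conj(1) + 2*(-1)*conj(-1) + 6*(0)*conj(1) + 6*(0)*conj(-1)]
      = (1/24)[(2) + (2) + (2) + (-2) + (-4) + (-2) + (2) + (0) + (0)] = 0/24 = 0
  <chi_3*chi_6, chi_4> = (1/24)[1*(2)*conj(1) + 1*(2)*conj(1) + 2*(-1)*conj(-1) + 2*(-1)*conj(1) + 2*(2)*conj(-1) + 2*(-1)*conj(1) + 2*(-1)*conj(-1) + 6*(0)*conj(-1) + 6*(0)*conj(1)]
      = (1/24)[(2) + (2) + (2) + (-2) + (-4) + (-2) + (2) + (0) + (0)] = 0/24 = 0
  <chi_3*chi_6, chi_5> = (1/24)[1*(2)*conj(2) + 1*(2)*conj(-2) + 2*(-1)*conj(sqrt(3)) + 2*(-1)*conj(1) + 2*(2)*conj(0) + 2*(-1)*conj(-1) + 2*(-1)*conj(-sqrt(3)) + 6*(0)*conj(0) + 6*(0)*conj(0)]
      = (1/24)[(4) + (-4) + (-2*sqrt(3)) + (-2) + (0) + (2) + (2*sqrt(3)) + (0) + (0)] = 0/24 = 0
  <chi_3*chi_6, chi_6> = (1/24)[1*(2)*conj(2) + 1*(2)*conj(2) + 2*(-1)*conj(1) + 2*(-1)*conj(-1) + 2*(2)*conj(-2) + 2*(-1)*conj(-1) + 2*(-1)*conj(1) + 6*(0)*conj(0) + 6*(0)*conj(0)]
      = (1/24)[(4) + (4) + (-2) + (2) + (-8) + (2) + (-2) + (0) + (0)] = 0/24 = 0
  <chi_3*chi_6, chi_7> = (1/24)[1*(2)*conj(2) + 1*(2)*conj(-2) + 2*(-1)*conj(0) + 2*(-1)*conj(-2) + 2*(2)*conj(0) + 2*(-1)*conj(2) + 2*(-1)*conj(0) + 6*(0)*conj(0) + 6*(0)*conj(0)]
      = (1/24)[(4) + (-4) + (0) + (4) + (0) + (-4) + (0) + (0) + (0)] = 0/24 = 0
  <chi_3*chi_6, chi_8> = (1/24)[1*(2)*conj(2) + 1*(2)*conj(2) + 2*(-1)*conj(-1) + 2*(-1)*conj(-1) + 2*(2)*conj(2) + 2*(-1)*conj(-1) + 2*(-1)*conj(-1) + 6*(0)*conj(0) + 6*(0)*conj(0)]
      = (1/24)[(4) + (4) + (2) + (2) + (8) + (2) + (2) + (0) + (0)] = 24/24 = 1
  <chi_3*chi_6, chi_9> = (1/24)[1*(2)*conj(2) + 1*(2)*conj(-2) + 2*(-1)*conj(-sqrt(3)) + 2*(-1)*conj(1) + 2*(2)*conj(0) + 2*(-1)*conj(-1) + 2*(-1)*conj(sqrt(3)) + 6*(0)*conj(0) + 6*(0)*conj(0)]
      = (1/24)[(4) + (-4) + (2*sqrt(3)) + (-2) + (0) + (2) + (-2*sqrt(3)) + (0) + (0)] = 0/24 = 0
Hence the multiplicities are chi_8: 1. Dimension check: dim(chi_3)*dim(chi_6) = 1*2 = 2 and sum (mult * dim) = 1*2 = 2.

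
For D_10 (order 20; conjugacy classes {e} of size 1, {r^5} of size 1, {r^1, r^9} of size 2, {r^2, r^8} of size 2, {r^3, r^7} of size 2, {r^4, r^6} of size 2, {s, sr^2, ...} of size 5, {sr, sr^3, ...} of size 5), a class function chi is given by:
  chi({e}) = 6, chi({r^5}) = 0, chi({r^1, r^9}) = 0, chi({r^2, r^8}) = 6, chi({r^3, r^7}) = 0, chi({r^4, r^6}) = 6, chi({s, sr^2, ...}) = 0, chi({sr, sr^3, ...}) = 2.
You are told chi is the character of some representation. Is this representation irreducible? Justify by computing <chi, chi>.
Not irreducible (reducible): <chi, chi> = 10 > 1.

Derivation: <chi, chi> = (1/|G|) sum_C |C| * |chi(C)|^2 = (1/20)[1*|6|^2 + 1*|0|^2 + 2*|0|^2 + 2*|6|^2 + 2*|0|^2 + 2*|6|^2 + 5*|0|^2 + 5*|2|^2]
  = (1/20)[(36) + (0) + (0) + (72) + (0) + (72) + (0) + (20)] = 200/20 = 10.
A character is irreducible iff <chi, chi> = 1, so this representation is reducible.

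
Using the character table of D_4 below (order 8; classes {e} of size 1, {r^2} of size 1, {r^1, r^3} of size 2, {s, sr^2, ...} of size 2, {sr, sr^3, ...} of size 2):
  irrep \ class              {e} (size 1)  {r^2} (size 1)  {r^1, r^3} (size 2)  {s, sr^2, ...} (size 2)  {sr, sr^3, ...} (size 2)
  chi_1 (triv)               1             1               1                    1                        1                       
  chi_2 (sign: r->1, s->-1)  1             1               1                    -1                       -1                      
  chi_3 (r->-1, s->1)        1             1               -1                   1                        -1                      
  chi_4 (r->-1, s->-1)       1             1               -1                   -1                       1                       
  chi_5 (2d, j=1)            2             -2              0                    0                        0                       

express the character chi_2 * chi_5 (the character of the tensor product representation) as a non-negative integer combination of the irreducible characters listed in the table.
chi_2 tensor chi_5 = chi_5 (all other irreducibles have multiplicity 0).

Explanation: The character of a tensor product is the pointwise product (chi_2 * chi_5)(C) = chi_2(C) * chi_5(C):
  {e}: (1)*(2), {r^2}: (1)*(-2), {r^1, r^3}: (1)*(0), {s, sr^2, ...}: (-1)*(0), {sr, sr^3, ...}: (-1)*(0)
so (chi_2 * chi_5) takes values
  {e} -> 2, {r^2} -> -2, {r^1, r^3} -> 0, {s, sr^2, ...} -> 0, {sr, sr^3, ...} -> 0.
Now take the inner product of this character with each irreducible chi from the table, <chi_2*chi_5, chi> = (1/8) sum_C |C| (chi_2*chi_5)(C) conj(chi(C)):
  <chi_2*chi_5, chi_1> = (1/8)[1*(2)*conj(1) + 1*(-2)*conj(1) + 2*(0)*conj(1) + 2*(0)*conj(1) + 2*(0)*conj(1)]
      = (1/8)[(2) + (-2) + (0) + (0) + (0)] = 0/8 = 0
  <chi_2*chi_5, chi_2> = (1/8)[1*(2)*conj(1) + 1*(-2)*conj(1) + 2*(0)*conj(1) + 2*(0)*conj(-1) + 2*(0)*conj(-1)]
      = (1/8)[(2) + (-2) + (0) + (0) + (0)] = 0/8 = 0
  <chi_2*chi_5, chi_3> = (1/8)[1*(2)*conj(1) + 1*(-2)*conj(1) + 2*(0)*conj(-1) + 2*(0)*conj(1) + 2*(0)*conj(-1)]
      = (1/8)[(2) + (-2) + (0) + (0) + (0)] = 0/8 = 0
  <chi_2*chi_5, chi_4> = (1/8)[1*(2)*conj(1) + 1*(-2)*conj(1) + 2*(0)*conj(-1) + 2*(0)*conj(-1) + 2*(0)*conj(1)]
      = (1/8)[(2) + (-2) + (0) + (0) + (0)] = 0/8 = 0
  <chi_2*chi_5, chi_5> = (1/8)[1*(2)*conj(2) + 1*(-2)*conj(-2) + 2*(0)*conj(0) + 2*(0)*conj(0) + 2*(0)*conj(0)]
      = (1/8)[(4) + (4) + (0) + (0) + (0)] = 8/8 = 1
Hence the multiplicities are chi_5: 1. Dimension check: dim(chi_2)*dim(chi_5) = 1*2 = 2 and sum (mult * dim) = 1*2 = 2.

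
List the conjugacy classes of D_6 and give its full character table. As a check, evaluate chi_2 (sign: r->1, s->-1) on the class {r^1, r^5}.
Conjugacy classes: {e} of size 1, {r^3} of size 1, {r^1, r^5} of size 2, {r^2, r^4} of size 2, {s, sr^2, ...} of size 3, {sr, sr^3, ...} of size 3.
Character table:
  irrep \ class              {e} (size 1)  {r^3} (size 1)  {r^1, r^5} (size 2)  {r^2, r^4} (size 2)  {s, sr^2, ...} (size 3)  {sr, sr^3, ...} (size 3)
  chi_1 (triv)               1             1               1                    1                    1                        1                       
  chi_2 (sign: r->1, s->-1)  1             1               1                    1                    -1                       -1                      
  chi_3 (r->-1, s->1)        1             -1              -1                   1                    1                        -1                      
  chi_4 (r->-1, s->-1)       1             -1              -1                   1                    -1                       1                       
  chi_5 (2d, j=1)            2             -2              1                    -1                   0                        0                       
  chi_6 (2d, j=2)            2             2               -1                   -1                   0                        0                       

Spot check: chi_2 (sign: r->1, s->-1) on {r^1, r^5} = 1.

Details: D_6 has order 2*6 = 12 with 6 conjugacy classes, hence 6 irreducibles. Sum of squared dims 1 + 1 + 1 + 1 + 4 + 4 = 12 = |G|. Linear characters come from the abelianisation; the 2-dimensional irreps have character r^k -> 2*cos(2*pi*j*k/6), reflections -> 0.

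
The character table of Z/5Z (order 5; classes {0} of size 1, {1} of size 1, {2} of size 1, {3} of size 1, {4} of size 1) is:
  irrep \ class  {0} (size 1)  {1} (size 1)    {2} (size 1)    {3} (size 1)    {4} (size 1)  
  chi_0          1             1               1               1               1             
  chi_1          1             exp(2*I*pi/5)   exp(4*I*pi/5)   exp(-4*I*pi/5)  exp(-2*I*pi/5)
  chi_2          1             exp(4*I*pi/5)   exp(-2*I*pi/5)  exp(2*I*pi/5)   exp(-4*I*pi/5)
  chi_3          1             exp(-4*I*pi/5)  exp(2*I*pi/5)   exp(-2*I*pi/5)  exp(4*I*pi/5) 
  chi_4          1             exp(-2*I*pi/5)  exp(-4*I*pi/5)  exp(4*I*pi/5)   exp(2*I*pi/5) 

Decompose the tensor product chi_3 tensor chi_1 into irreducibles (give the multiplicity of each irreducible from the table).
chi_3 tensor chi_1 = chi_4 (all other irreducibles have multiplicity 0).

Proof sketch: The character of a tensor product is the pointwise product (chi_3 * chi_1)(C) = chi_3(C) * chi_1(C):
  {0}: (1)*(1), {1}: (exp(-4*I*pi/5))*(exp(2*I*pi/5)), {2}: (exp(2*I*pi/5))*(exp(4*I*pi/5)), {3}: (exp(-2*I*pi/5))*(exp(-4*I*pi/5)), {4}: (exp(4*I*pi/5))*(exp(-2*I*pi/5))
so (chi_3 * chi_1) takes values
  {0} -> 1, {1} -> exp(-2*I*pi/5), {2} -> exp(-4*I*pi/5), {3} -> exp(4*I*pi/5), {4} -> exp(2*I*pi/5).
Now take the inner product of this character with each irreducible chi from the table, <chi_3*chi_1, chi> = (1/5) sum_C |C| (chi_3*chi_1)(C) conj(chi(C)):
  <chi_3*chi_1, chi_0> = (1/5)[1*(1)*conj(1) + 1*(exp(-2*I*pi/5))*conj(1) + 1*(exp(-4*I*pi/5))*conj(1) + 1*(exp(4*I*pi/5))*conj(1) + 1*(exp(2*I*pi/5))*conj(1)]
      = (1/5)[(1) + (exp(-2*I*pi/5)) + (exp(-4*I*pi/5)) + (exp(4*I*pi/5)) + (exp(2*I*pi/5))] = 0/5 = 0
  <chi_3*chi_1, chi_1> = (1/5)[1*(1)*conj(1) + 1*(exp(-2*I*pi/5))*conj(exp(2*I*pi/5)) + 1*(exp(-4*I*pi/5))*conj(exp(4*I*pi/5)) + 1*(exp(4*I*pi/5))*conj(exp(-4*I*pi/5)) + 1*(exp(2*I*pi/5))*conj(exp(-2*I*pi/5))]
      = (1/5)[(1) + (exp(-4*I*pi/5)) + (exp(2*I*pi/5)) + (exp(-2*I*pi/5)) + (exp(4*I*pi/5))] = 0/5 = 0
  <chi_3*chi_1, chi_2> = (1/5)[1*(1)*conj(1) + 1*(exp(-2*I*pi/5))*conj(exp(4*I*pi/5)) + 1*(exp(-4*I*pi/5))*conj(exp(-2*I*pi/5)) + 1*(exp(4*I*pi/5))*conj(exp(2*I*pi/5)) + 1*(exp(2*I*pi/5))*conj(exp(-4*I*pi/5))]
      = (1/5)[(1) + (exp(4*I*pi/5)) + (exp(-2*I*pi/5)) + (exp(2*I*pi/5)) + (exp(-4*I*pi/5))] = 0/5 = 0
  <chi_3*chi_1, chi_3> = (1/5)[1*(1)*conj(1) + 1*(exp(-2*I*pi/5))*conj(exp(-4*I*pi/5)) + 1*(exp(-4*I*pi/5))*conj(exp(2*I*pi/5)) + 1*(exp(4*I*pi/5))*conj(exp(-2*I*pi/5)) + 1*(exp(2*I*pi/5))*conj(exp(4*I*pi/5))]
      = (1/5)[(1) + (exp(2*I*pi/5)) + (exp(4*I*pi/5)) + (exp(-4*I*pi/5)) + (exp(-2*I*pi/5))] = 0/5 = 0
  <chi_3*chi_1, chi_4> = (1/5)[1*(1)*conj(1) + 1*(exp(-2*I*pi/5))*conj(exp(-2*I*pi/5)) + 1*(exp(-4*I*pi/5))*conj(exp(-4*I*pi/5)) + 1*(exp(4*I*pi/5))*conj(exp(4*I*pi/5)) + 1*(exp(2*I*pi/5))*conj(exp(2*I*pi/5))]
      = (1/5)[(1) + (1) + (1) + (1) + (1)] = 5/5 = 1
(Exp terms are combined using exp(i*s)*conj(exp(i*t)) = exp(i*(s-t)), and sums of them are collapsed using the identity that for every m > 1 the m distinct m-th roots of unity sum to 0, e.g. 1 + exp(2*I*pi/3) + exp(-2*I*pi/3) = 0.)
Hence the multiplicities are chi_4: 1. Dimension check: dim(chi_3)*dim(chi_1) = 1*1 = 1 and sum (mult * dim) = 1*1 = 1.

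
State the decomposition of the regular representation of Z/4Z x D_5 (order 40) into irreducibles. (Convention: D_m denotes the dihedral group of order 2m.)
Each irreducible V_i of dimension d_i appears with multiplicity d_i, i.e. rho_reg = (direct sum over all irreducibles V_i) d_i V_i. The irreducible dimensions for Z/4Z x D_5 are 1, 1, 1, 1, 1, 1, 1, 1, 2, 2, 2, 2, 2, 2, 2, 2: 8 irreducibles of dimension 1, each with multiplicity 1; 8 irreducibles of dimension 2, each with multiplicity 2. Total dimension 8*1*1 + 8*2*2 = 40 = |G|.

Working: General theorem: in the regular representation of a finite group G, each irreducible appears with multiplicity equal to its dimension. Check: dim(rho_reg) = sum d_i^2 = 1 + 1 + 1 + 1 + 1 + 1 + 1 + 1 + 4 + 4 + 4 + 4 + 4 + 4 + 4 + 4 = 40 = |G|.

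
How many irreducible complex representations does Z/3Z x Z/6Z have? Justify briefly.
18

Proof sketch: The number of irreducible complex representations of a finite group equals its number of conjugacy classes. Z/3Z x Z/6Z is abelian of order 18, so every element is its own conjugacy class: 18 classes, so Z/3Z x Z/6Z (order 18) has exactly 18 irreducible complex representations.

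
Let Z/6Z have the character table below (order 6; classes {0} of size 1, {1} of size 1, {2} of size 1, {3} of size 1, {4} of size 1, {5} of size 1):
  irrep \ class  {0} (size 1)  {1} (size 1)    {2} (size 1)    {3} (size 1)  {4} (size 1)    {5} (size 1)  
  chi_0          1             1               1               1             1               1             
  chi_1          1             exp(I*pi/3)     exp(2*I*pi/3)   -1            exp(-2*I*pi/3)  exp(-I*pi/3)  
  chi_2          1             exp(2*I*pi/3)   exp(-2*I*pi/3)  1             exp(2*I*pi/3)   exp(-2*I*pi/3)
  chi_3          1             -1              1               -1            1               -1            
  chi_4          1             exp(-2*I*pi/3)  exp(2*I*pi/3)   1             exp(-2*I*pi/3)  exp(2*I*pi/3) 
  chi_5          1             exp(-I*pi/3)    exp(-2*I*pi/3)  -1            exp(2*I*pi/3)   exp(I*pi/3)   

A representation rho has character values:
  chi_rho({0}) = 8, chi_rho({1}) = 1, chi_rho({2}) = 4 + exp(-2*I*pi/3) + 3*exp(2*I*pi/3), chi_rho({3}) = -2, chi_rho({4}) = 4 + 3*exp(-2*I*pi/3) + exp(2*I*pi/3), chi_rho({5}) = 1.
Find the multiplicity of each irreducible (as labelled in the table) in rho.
Multiplicities: chi_0: 2, chi_1: 2, chi_2: 0, chi_3: 2, chi_4: 1, chi_5: 1.

Justification: Use <chi_rho, chi> = (1/|G|) sum_C |C| * chi_rho(C) * conj(chi(C)) with |G| = 6 for each irreducible chi in the table:
  <chi_rho, chi_0> = (1/6)[1*(8)*conj(1) + 1*(1)*conj(1) + 1*(4 + exp(-2*I*pi/3) + 3*exp(2*I*pi/3))*conj(1) + 1*(-2)*conj(1) + 1*(4 + 3*exp(-2*I*pi/3) + exp(2*I*pi/3))*conj(1) + 1*(1)*conj(1)]
      = (1/6)[(8) + (1) + (4 + exp(-2*I*pi/3) + 3*exp(2*I*pi/3)) + (-2) + (4 + 3*exp(-2*I*pi/3) + exp(2*I*pi/3)) + (1)] = 12/6 = 2
  <chi_rho, chi_1> = (1/6)[1*(8)*conj(1) + 1*(1)*conj(exp(I*pi/3)) + 1*(4 + exp(-2*I*pi/3) + 3*exp(2*I*pi/3))*conj(exp(2*I*pi/3)) + 1*(-2)*conj(-1) + 1*(4 + 3*exp(-2*I*pi/3) + exp(2*I*pi/3))*conj(exp(-2*I*pi/3)) + 1*(1)*conj(exp(-I*pi/3))]
      = (1/6)[(8) + (1 + exp(-2*I*pi/3)) + (3 + 4*exp(-2*I*pi/3) + exp(2*I*pi/3)) + (2) + (3 + exp(-2*I*pi/3) + 4*exp(2*I*pi/3)) + (1 + exp(2*I*pi/3))] = 12/6 = 2
  <chi_rho, chi_2> = (1/6)[1*(8)*conj(1) + 1*(1)*conj(exp(2*I*pi/3)) + 1*(4 + exp(-2*I*pi/3) + 3*exp(2*I*pi/3))*conj(exp(-2*I*pi/3)) + 1*(-2)*conj(1) + 1*(4 + 3*exp(-2*I*pi/3) + exp(2*I*pi/3))*conj(exp(2*I*pi/3)) + 1*(1)*conj(exp(-2*I*pi/3))]
      = (1/6)[(8) + (-1 + 2*exp(-I*pi/3) + exp(2*I*pi/3)) + (1 + 3*exp(-2*I*pi/3) + 4*exp(2*I*pi/3)) + (-2) + (1 + 4*exp(-2*I*pi/3) + 3*exp(2*I*pi/3)) + (-1 + exp(-2*I*pi/3) + 2*exp(I*pi/3))] = 0/6 = 0
  <chi_rho, chi_3> = (1/6)[1*(8)*conj(1) + 1*(1)*conj(-1) + 1*(4 + exp(-2*I*pi/3) + 3*exp(2*I*pi/3))*conj(1) + 1*(-2)*conj(-1) + 1*(4 + 3*exp(-2*I*pi/3) + exp(2*I*pi/3))*conj(1) + 1*(1)*conj(-1)]
      = (1/6)[(8) + (-1) + (4 + exp(-2*I*pi/3) + 3*exp(2*I*pi/3)) + (2) + (4 + 3*exp(-2*I*pi/3) + exp(2*I*pi/3)) + (-1)] = 12/6 = 2
  <chi_rho, chi_4> = (1/6)[1*(8)*conj(1) + 1*(1)*conj(exp(-2*I*pi/3)) + 1*(4 + exp(-2*I*pi/3) + 3*exp(2*I*pi/3))*conj(exp(2*I*pi/3)) + 1*(-2)*conj(1) + 1*(4 + 3*exp(-2*I*pi/3) + exp(2*I*pi/3))*conj(exp(-2*I*pi/3)) + 1*(1)*conj(exp(2*I*pi/3))]
      = (1/6)[(8) + (-1 + exp(I*pi/3)) + (3 + 4*exp(-2*I*pi/3) + exp(2*I*pi/3)) + (-2) + (3 + exp(-2*I*pi/3) + 4*exp(2*I*pi/3)) + (-1 + exp(-I*pi/3))] = 6/6 = 1
  <chi_rho, chi_5> = (1/6)[1*(8)*conj(1) + 1*(1)*conj(exp(-I*pi/3)) + 1*(4 + exp(-2*I*pi/3) + 3*exp(2*I*pi/3))*conj(exp(-2*I*pi/3)) + 1*(-2)*conj(-1) + 1*(4 + 3*exp(-2*I*pi/3) + exp(2*I*pi/3))*conj(exp(2*I*pi/3)) + 1*(1)*conj(exp(I*pi/3))]
      = (1/6)[(8) + (1 + exp(-I*pi/3) + 2*exp(2*I*pi/3)) + (1 + 3*exp(-2*I*pi/3) + 4*exp(2*I*pi/3)) + (2) + (1 + 4*exp(-2*I*pi/3) + 3*exp(2*I*pi/3)) + (1 + 2*exp(-2*I*pi/3) + exp(I*pi/3))] = 6/6 = 1
(Exp terms are combined using exp(i*s)*conj(exp(i*t)) = exp(i*(s-t)), and sums of them are collapsed using the identity that for every m > 1 the m distinct m-th roots of unity sum to 0, e.g. 1 + exp(2*I*pi/3) + exp(-2*I*pi/3) = 0.)
Dimension check: dim(rho) = sum (mult * dim) = 2*1 + 2*1 + 0*1 + 2*1 + 1*1 + 1*1 = 8 = chi_rho(e) = 8.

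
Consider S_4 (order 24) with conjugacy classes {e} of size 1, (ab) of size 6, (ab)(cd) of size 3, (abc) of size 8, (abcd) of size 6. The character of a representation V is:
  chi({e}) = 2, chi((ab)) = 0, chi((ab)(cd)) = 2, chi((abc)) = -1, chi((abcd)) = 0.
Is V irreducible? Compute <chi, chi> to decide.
Irreducible: <chi, chi> = 1.

Working: <chi, chi> = (1/|G|) sum_C |C| * |chi(C)|^2 = (1/24)[1*|2|^2 + 6*|0|^2 + 3*|2|^2 + 8*|-1|^2 + 6*|0|^2]
  = (1/24)[(4) + (0) + (12) + (8) + (0)] = 24/24 = 1.
A character is irreducible iff <chi, chi> = 1, so this representation is irreducible.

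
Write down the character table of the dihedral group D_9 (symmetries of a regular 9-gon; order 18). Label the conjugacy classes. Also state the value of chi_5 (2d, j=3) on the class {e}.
Conjugacy classes: {e} of size 1, {r^1, r^8} of size 2, {r^2, r^7} of size 2, {r^3, r^6} of size 2, {r^4, r^5} of size 2, {s, sr, ..., sr^8} of size 9.
Character table:
  irrep \ class              {e} (size 1)  {r^1, r^8} (size 2)  {r^2, r^7} (size 2)  {r^3, r^6} (size 2)  {r^4, r^5} (size 2)  {s, sr, ..., sr^8} (size 9)
  chi_1 (triv)               1             1                    1                    1                    1                    1                          
  chi_2 (sign: r->1, s->-1)  1             1                    1                    1                    1                    -1                         
  chi_3 (2d, j=1)            2             2*cos(2*pi/9)        2*cos(4*pi/9)        -1                   -2*cos(pi/9)         0                          
  chi_4 (2d, j=2)            2             2*cos(4*pi/9)        -2*cos(pi/9)         -1                   2*cos(2*pi/9)        0                          
  chi_5 (2d, j=3)            2             -1                   -1                   2                    -1                   0                          
  chi_6 (2d, j=4)            2             -2*cos(pi/9)         2*cos(2*pi/9)        -1                   2*cos(4*pi/9)        0                          

Spot check: chi_5 (2d, j=3) on {e} = 2.

Proof sketch: D_9 has order 2*9 = 18 with 6 conjugacy classes, hence 6 irreducibles. Sum of squared dims 1 + 1 + 4 + 4 + 4 + 4 = 18 = |G|. Linear characters come from the abelianisation; the 2-dimensional irreps have character r^k -> 2*cos(2*pi*j*k/9), reflections -> 0.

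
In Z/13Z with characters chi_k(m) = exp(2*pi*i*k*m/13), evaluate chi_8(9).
chi_8(9) = zeta_13^72 = exp(-12*I*pi/13)

Why: chi_8(9) = zeta_13^(8*9) = zeta_13^72. Since zeta_13^13 = 1, this equals zeta_13^7 = exp(2*pi*i*7/13) = exp(-12*I*pi/13).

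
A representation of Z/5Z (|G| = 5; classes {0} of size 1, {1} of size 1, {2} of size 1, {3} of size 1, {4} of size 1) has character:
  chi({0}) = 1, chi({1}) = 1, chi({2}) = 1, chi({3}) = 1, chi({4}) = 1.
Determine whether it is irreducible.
Irreducible: <chi, chi> = 1.

Reasoning: <chi, chi> = (1/|G|) sum_C |C| * |chi(C)|^2 = (1/5)[1*|1|^2 + 1*|1|^2 + 1*|1|^2 + 1*|1|^2 + 1*|1|^2]
  = (1/5)[(1) + (1) + (1) + (1) + (1)] = 5/5 = 1.
(Exp terms are combined using exp(i*s)*conj(exp(i*t)) = exp(i*(s-t)), and sums of them are collapsed using the identity that for every m > 1 the m distinct m-th roots of unity sum to 0, e.g. 1 + exp(2*I*pi/3) + exp(-2*I*pi/3) = 0.)
A character is irreducible iff <chi, chi> = 1, so this representation is irreducible.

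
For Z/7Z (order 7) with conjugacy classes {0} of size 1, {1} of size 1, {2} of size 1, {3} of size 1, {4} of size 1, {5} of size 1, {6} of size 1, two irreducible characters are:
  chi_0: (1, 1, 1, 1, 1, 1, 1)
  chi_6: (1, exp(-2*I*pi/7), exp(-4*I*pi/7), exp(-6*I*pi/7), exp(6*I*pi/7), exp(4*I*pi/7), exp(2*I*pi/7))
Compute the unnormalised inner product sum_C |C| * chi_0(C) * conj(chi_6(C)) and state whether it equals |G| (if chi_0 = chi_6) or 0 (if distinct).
Sum = 0; so <chi_0, chi_6> = 0 (distinct irreducibles are orthogonal).

Details: Compute term by term over conjugacy classes (|C| * chi_0(C) * conj(chi_6(C))):
  1*(1)*conj(1) + 1*(1)*conj(exp(-2*I*pi/7)) + 1*(1)*conj(exp(-4*I*pi/7)) + 1*(1)*conj(exp(-6*I*pi/7)) + 1*(1)*conj(exp(6*I*pi/7)) + 1*(1)*conj(exp(4*I*pi/7)) + 1*(1)*conj(exp(2*I*pi/7))
  = (1) + (exp(2*I*pi/7)) + (exp(4*I*pi/7)) + (exp(6*I*pi/7)) + (exp(-6*I*pi/7)) + (exp(-4*I*pi/7)) + (exp(-2*I*pi/7))
  = 0.
(Exp terms are combined using exp(i*s)*conj(exp(i*t)) = exp(i*(s-t)), and sums of them are collapsed using the identity that for every m > 1 the m distinct m-th roots of unity sum to 0, e.g. 1 + exp(2*I*pi/3) + exp(-2*I*pi/3) = 0.)
Dividing by |G| = 7 gives 0/7 = 0, matching the row-orthogonality relation <chi_0, chi_6> = [chi_0 = chi_6].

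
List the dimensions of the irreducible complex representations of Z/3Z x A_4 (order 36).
Dimensions: 1, 1, 1, 1, 1, 1, 1, 1, 1, 3, 3, 3

Solution. There are 12 irreducibles (= number of conjugacy classes). Their dimensions d_i satisfy sum d_i^2 = |G| = 36: 1 + 1 + 1 + 1 + 1 + 1 + 1 + 1 + 1 + 9 + 9 + 9 = 36. (For the product with Z/3Z: each of the 3 1-dim characters of Z/3Z tensors with each irrep of A_4, giving 3 copies of each A_4-dimension.)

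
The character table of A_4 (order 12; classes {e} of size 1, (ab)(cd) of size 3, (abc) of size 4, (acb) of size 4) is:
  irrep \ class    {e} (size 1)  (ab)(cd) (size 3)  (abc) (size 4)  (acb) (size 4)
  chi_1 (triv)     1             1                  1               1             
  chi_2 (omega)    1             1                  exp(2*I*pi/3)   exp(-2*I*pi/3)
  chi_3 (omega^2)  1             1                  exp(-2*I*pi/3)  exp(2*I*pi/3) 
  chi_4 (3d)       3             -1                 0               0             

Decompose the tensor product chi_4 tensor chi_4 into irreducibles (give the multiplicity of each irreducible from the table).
chi_4 tensor chi_4 = chi_1 + chi_2 + chi_3 + 2*chi_4 (all other irreducibles have multiplicity 0).

Reasoning: The character of a tensor product is the pointwise product (chi_4 * chi_4)(C) = chi_4(C) * chi_4(C):
  {e}: (3)*(3), (ab)(cd): (-1)*(-1), (abc): (0)*(0), (acb): (0)*(0)
so (chi_4 * chi_4) takes values
  {e} -> 9, (ab)(cd) -> 1, (abc) -> 0, (acb) -> 0.
Now take the inner product of this character with each irreducible chi from the table, <chi_4*chi_4, chi> = (1/12) sum_C |C| (chi_4*chi_4)(C) conj(chi(C)):
  <chi_4*chi_4, chi_1> = (1/12)[1*(9)*conj(1) + 3*(1)*conj(1) + 4*(0)*conj(1) + 4*(0)*conj(1)]
      = (1/12)[(9) + (3) + (0) + (0)] = 12/12 = 1
  <chi_4*chi_4, chi_2> = (1/12)[1*(9)*conj(1) + 3*(1)*conj(1) + 4*(0)*conj(exp(2*I*pi/3)) + 4*(0)*conj(exp(-2*I*pi/3))]
      = (1/12)[(9) + (3) + (0) + (0)] = 12/12 = 1
  <chi_4*chi_4, chi_3> = (1/12)[1*(9)*conj(1) + 3*(1)*conj(1) + 4*(0)*conj(exp(-2*I*pi/3)) + 4*(0)*conj(exp(2*I*pi/3))]
      = (1/12)[(9) + (3) + (0) + (0)] = 12/12 = 1
  <chi_4*chi_4, chi_4> = (1/12)[1*(9)*conj(3) + 3*(1)*conj(-1) + 4*(0)*conj(0) + 4*(0)*conj(0)]
      = (1/12)[(27) + (-3) + (0) + (0)] = 24/12 = 2
(Exp terms are combined using exp(i*s)*conj(exp(i*t)) = exp(i*(s-t)), and sums of them are collapsed using the identity that for every m > 1 the m distinct m-th roots of unity sum to 0, e.g. 1 + exp(2*I*pi/3) + exp(-2*I*pi/3) = 0.)
Hence the multiplicities are chi_1: 1, chi_2: 1, chi_3: 1, chi_4: 2. Dimension check: dim(chi_4)*dim(chi_4) = 3*3 = 9 and sum (mult * dim) = 1*1 + 1*1 + 1*1 + 2*3 = 9.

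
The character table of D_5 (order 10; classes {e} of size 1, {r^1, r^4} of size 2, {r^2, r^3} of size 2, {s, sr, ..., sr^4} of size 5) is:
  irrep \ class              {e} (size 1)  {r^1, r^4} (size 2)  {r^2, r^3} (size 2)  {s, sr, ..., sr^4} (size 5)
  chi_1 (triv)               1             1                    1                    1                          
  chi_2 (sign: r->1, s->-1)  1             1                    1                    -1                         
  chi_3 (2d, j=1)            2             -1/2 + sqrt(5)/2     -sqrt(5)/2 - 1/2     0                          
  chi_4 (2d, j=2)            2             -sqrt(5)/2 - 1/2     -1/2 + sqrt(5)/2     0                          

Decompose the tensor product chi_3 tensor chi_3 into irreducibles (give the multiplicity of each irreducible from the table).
chi_3 tensor chi_3 = chi_1 + chi_2 + chi_4 (all other irreducibles have multiplicity 0).

Argument: The character of a tensor product is the pointwise product (chi_3 * chi_3)(C) = chi_3(C) * chi_3(C):
  {e}: (2)*(2), {r^1, r^4}: (-1/2 + sqrt(5)/2)*(-1/2 + sqrt(5)/2), {r^2, r^3}: (-sqrt(5)/2 - 1/2)*(-sqrt(5)/2 - 1/2), {s, sr, ..., sr^4}: (0)*(0)
so (chi_3 * chi_3) takes values
  {e} -> 4, {r^1, r^4} -> 3/2 - sqrt(5)/2, {r^2, r^3} -> sqrt(5)/2 + 3/2, {s, sr, ..., sr^4} -> 0.
Now take the inner product of this character with each irreducible chi from the table, <chi_3*chi_3, chi> = (1/10) sum_C |C| (chi_3*chi_3)(C) conj(chi(C)):
  <chi_3*chi_3, chi_1> = (1/10)[1*(4)*conj(1) + 2*(3/2 - sqrt(5)/2)*conj(1) + 2*(sqrt(5)/2 + 3/2)*conj(1) + 5*(0)*conj(1)]
      = (1/10)[(4) + (3 - sqrt(5)) + (sqrt(5) + 3) + (0)] = 10/10 = 1
  <chi_3*chi_3, chi_2> = (1/10)[1*(4)*conj(1) + 2*(3/2 - sqrt(5)/2)*conj(1) + 2*(sqrt(5)/2 + 3/2)*conj(1) + 5*(0)*conj(-1)]
      = (1/10)[(4) + (3 - sqrt(5)) + (sqrt(5) + 3) + (0)] = 10/10 = 1
  <chi_3*chi_3, chi_3> = (1/10)[1*(4)*conj(2) + 2*(3/2 - sqrt(5)/2)*conj(-1/2 + sqrt(5)/2) + 2*(sqrt(5)/2 + 3/2)*conj(-sqrt(5)/2 - 1/2) + 5*(0)*conj(0)]
      = (1/10)[(8) + (-4 + 2*sqrt(5)) + (-2*sqrt(5) - 4) + (0)] = 0/10 = 0
  <chi_3*chi_3, chi_4> = (1/10)[1*(4)*conj(2) + 2*(3/2 - sqrt(5)/2)*conj(-sqrt(5)/2 - 1/2) + 2*(sqrt(5)/2 + 3/2)*conj(-1/2 + sqrt(5)/2) + 5*(0)*conj(0)]
      = (1/10)[(8) + (1 - sqrt(5)) + (1 + sqrt(5)) + (0)] = 10/10 = 1
Hence the multiplicities are chi_1: 1, chi_2: 1, chi_4: 1. Dimension check: dim(chi_3)*dim(chi_3) = 2*2 = 4 and sum (mult * dim) = 1*1 + 1*1 + 1*2 = 4.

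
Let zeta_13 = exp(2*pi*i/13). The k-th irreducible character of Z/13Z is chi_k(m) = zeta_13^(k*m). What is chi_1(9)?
chi_1(9) = zeta_13^9 = exp(-8*I*pi/13)

Why: chi_1(9) = zeta_13^(1*9) = zeta_13^9. Since zeta_13^13 = 1, this equals zeta_13^9 = exp(2*pi*i*9/13) = exp(-8*I*pi/13).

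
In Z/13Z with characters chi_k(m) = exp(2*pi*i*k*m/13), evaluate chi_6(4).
chi_6(4) = zeta_13^24 = exp(-4*I*pi/13)

Reasoning: chi_6(4) = zeta_13^(6*4) = zeta_13^24. Since zeta_13^13 = 1, this equals zeta_13^11 = exp(2*pi*i*11/13) = exp(-4*I*pi/13).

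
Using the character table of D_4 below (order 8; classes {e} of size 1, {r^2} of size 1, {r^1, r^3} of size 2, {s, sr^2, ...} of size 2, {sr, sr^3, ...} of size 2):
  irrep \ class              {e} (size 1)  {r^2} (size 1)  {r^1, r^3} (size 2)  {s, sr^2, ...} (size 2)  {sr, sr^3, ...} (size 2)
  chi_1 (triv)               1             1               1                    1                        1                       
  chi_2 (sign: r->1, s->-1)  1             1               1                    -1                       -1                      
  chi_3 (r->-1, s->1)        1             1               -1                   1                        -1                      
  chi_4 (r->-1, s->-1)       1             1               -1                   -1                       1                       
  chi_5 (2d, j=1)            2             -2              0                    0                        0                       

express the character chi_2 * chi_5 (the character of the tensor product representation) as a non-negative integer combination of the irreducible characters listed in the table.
chi_2 tensor chi_5 = chi_5 (all other irreducibles have multiplicity 0).

Solution. The character of a tensor product is the pointwise product (chi_2 * chi_5)(C) = chi_2(C) * chi_5(C):
  {e}: (1)*(2), {r^2}: (1)*(-2), {r^1, r^3}: (1)*(0), {s, sr^2, ...}: (-1)*(0), {sr, sr^3, ...}: (-1)*(0)
so (chi_2 * chi_5) takes values
  {e} -> 2, {r^2} -> -2, {r^1, r^3} -> 0, {s, sr^2, ...} -> 0, {sr, sr^3, ...} -> 0.
Now take the inner product of this character with each irreducible chi from the table, <chi_2*chi_5, chi> = (1/8) sum_C |C| (chi_2*chi_5)(C) conj(chi(C)):
  <chi_2*chi_5, chi_1> = (1/8)[1*(2)*conj(1) + 1*(-2)*conj(1) + 2*(0)*conj(1) + 2*(0)*conj(1) + 2*(0)*conj(1)]
      = (1/8)[(2) + (-2) + (0) + (0) + (0)] = 0/8 = 0
  <chi_2*chi_5, chi_2> = (1/8)[1*(2)*conj(1) + 1*(-2)*conj(1) + 2*(0)*conj(1) + 2*(0)*conj(-1) + 2*(0)*conj(-1)]
      = (1/8)[(2) + (-2) + (0) + (0) + (0)] = 0/8 = 0
  <chi_2*chi_5, chi_3> = (1/8)[1*(2)*conj(1) + 1*(-2)*conj(1) + 2*(0)*conj(-1) + 2*(0)*conj(1) + 2*(0)*conj(-1)]
      = (1/8)[(2) + (-2) + (0) + (0) + (0)] = 0/8 = 0
  <chi_2*chi_5, chi_4> = (1/8)[1*(2)*conj(1) + 1*(-2)*conj(1) + 2*(0)*conj(-1) + 2*(0)*conj(-1) + 2*(0)*conj(1)]
      = (1/8)[(2) + (-2) + (0) + (0) + (0)] = 0/8 = 0
  <chi_2*chi_5, chi_5> = (1/8)[1*(2)*conj(2) + 1*(-2)*conj(-2) + 2*(0)*conj(0) + 2*(0)*conj(0) + 2*(0)*conj(0)]
      = (1/8)[(4) + (4) + (0) + (0) + (0)] = 8/8 = 1
Hence the multiplicities are chi_5: 1. Dimension check: dim(chi_2)*dim(chi_5) = 1*2 = 2 and sum (mult * dim) = 1*2 = 2.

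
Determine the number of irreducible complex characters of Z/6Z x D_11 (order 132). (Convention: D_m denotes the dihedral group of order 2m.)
42

Details: The number of irreducible complex representations of a finite group equals its number of conjugacy classes. For a direct product, #classes(G x H) = #classes(G) * #classes(H). Z/6Z has 6 classes (abelian), D_11 has 7 classes, so 6 * 7 = 42, so Z/6Z x D_11 (order 132) has exactly 42 irreducible complex representations.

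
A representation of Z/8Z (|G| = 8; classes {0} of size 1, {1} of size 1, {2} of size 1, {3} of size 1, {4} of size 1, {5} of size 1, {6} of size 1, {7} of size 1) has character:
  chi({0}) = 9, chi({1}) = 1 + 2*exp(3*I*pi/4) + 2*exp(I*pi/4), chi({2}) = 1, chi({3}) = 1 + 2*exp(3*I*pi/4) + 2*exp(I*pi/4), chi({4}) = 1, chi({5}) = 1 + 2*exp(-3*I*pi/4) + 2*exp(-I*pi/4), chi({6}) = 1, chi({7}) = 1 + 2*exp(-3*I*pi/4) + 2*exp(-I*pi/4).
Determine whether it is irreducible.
Not irreducible (reducible): <chi, chi> = 15 > 1.

Explanation: <chi, chi> = (1/|G|) sum_C |C| * |chi(C)|^2 = (1/8)[1*|9|^2 + 1*|1 + 2*exp(3*I*pi/4) + 2*exp(I*pi/4)|^2 + 1*|1|^2 + 1*|1 + 2*exp(3*I*pi/4) + 2*exp(I*pi/4)|^2 + 1*|1|^2 + 1*|1 + 2*exp(-3*I*pi/4) + 2*exp(-I*pi/4)|^2 + 1*|1|^2 + 1*|1 + 2*exp(-3*I*pi/4) + 2*exp(-I*pi/4)|^2]
  = (1/8)[(81) + (9) + (1) + (9) + (1) + (9) + (1) + (9)] = 120/8 = 15.
(Exp terms are combined using exp(i*s)*conj(exp(i*t)) = exp(i*(s-t)), and sums of them are collapsed using the identity that for every m > 1 the m distinct m-th roots of unity sum to 0, e.g. 1 + exp(2*I*pi/3) + exp(-2*I*pi/3) = 0.)
A character is irreducible iff <chi, chi> = 1, so this representation is reducible.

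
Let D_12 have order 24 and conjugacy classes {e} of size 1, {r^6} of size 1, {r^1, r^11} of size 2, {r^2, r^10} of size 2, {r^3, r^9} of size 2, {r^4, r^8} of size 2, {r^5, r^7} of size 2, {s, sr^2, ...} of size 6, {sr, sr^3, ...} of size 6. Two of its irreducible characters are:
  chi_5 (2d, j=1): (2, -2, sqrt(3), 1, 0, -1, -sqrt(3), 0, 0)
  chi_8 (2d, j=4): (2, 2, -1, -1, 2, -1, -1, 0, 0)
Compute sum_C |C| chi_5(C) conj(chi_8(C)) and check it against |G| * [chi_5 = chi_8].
Sum = 0; so <chi_5, chi_8> = 0 (distinct irreducibles are orthogonal).

Explanation: Compute term by term over conjugacy classes (|C| * chi_5(C) * conj(chi_8(C))):
  1*(2)*conj(2) + 1*(-2)*conj(2) + 2*(sqrt(3))*conj(-1) + 2*(1)*conj(-1) + 2*(0)*conj(2) + 2*(-1)*conj(-1) + 2*(-sqrt(3))*conj(-1) + 6*(0)*conj(0) + 6*(0)*conj(0)
  = (4) + (-4) + (-2*sqrt(3)) + (-2) + (0) + (2) + (2*sqrt(3)) + (0) + (0)
  = 0.
Dividing by |G| = 24 gives 0/24 = 0, matching the row-orthogonality relation <chi_5, chi_8> = [chi_5 = chi_8].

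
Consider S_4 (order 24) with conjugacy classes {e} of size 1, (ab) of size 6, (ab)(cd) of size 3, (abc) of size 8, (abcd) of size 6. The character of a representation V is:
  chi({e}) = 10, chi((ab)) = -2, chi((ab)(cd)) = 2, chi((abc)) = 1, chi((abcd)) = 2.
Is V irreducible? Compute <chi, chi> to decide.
Not irreducible (reducible): <chi, chi> = 7 > 1.

Solution. <chi, chi> = (1/|G|) sum_C |C| * |chi(C)|^2 = (1/24)[1*|10|^2 + 6*|-2|^2 + 3*|2|^2 + 8*|1|^2 + 6*|2|^2]
  = (1/24)[(100) + (24) + (12) + (8) + (24)] = 168/24 = 7.
A character is irreducible iff <chi, chi> = 1, so this representation is reducible.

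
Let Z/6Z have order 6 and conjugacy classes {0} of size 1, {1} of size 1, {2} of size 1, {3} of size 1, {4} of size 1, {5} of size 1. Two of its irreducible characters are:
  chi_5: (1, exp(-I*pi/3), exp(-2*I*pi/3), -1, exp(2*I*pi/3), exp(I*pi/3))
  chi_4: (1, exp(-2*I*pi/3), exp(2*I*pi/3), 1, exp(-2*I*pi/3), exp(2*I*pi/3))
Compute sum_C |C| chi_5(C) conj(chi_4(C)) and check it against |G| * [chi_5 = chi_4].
Sum = 0; so <chi_5, chi_4> = 0 (distinct irreducibles are orthogonal).

Argument: Compute term by term over conjugacy classes (|C| * chi_5(C) * conj(chi_4(C))):
  1*(1)*conj(1) + 1*(exp(-I*pi/3))*conj(exp(-2*I*pi/3)) + 1*(exp(-2*I*pi/3))*conj(exp(2*I*pi/3)) + 1*(-1)*conj(1) + 1*(exp(2*I*pi/3))*conj(exp(-2*I*pi/3)) + 1*(exp(I*pi/3))*conj(exp(2*I*pi/3))
  = (1) + (exp(I*pi/3)) + (exp(2*I*pi/3)) + (-1) + (exp(-2*I*pi/3)) + (exp(-I*pi/3))
  = 0.
(Exp terms are combined using exp(i*s)*conj(exp(i*t)) = exp(i*(s-t)), and sums of them are collapsed using the identity that for every m > 1 the m distinct m-th roots of unity sum to 0, e.g. 1 + exp(2*I*pi/3) + exp(-2*I*pi/3) = 0.)
Dividing by |G| = 6 gives 0/6 = 0, matching the row-orthogonality relation <chi_5, chi_4> = [chi_5 = chi_4].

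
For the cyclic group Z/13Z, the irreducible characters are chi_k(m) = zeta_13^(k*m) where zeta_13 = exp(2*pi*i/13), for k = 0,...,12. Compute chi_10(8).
chi_10(8) = zeta_13^80 = exp(4*I*pi/13)

chi_10(8) = zeta_13^(10*8) = zeta_13^80. Since zeta_13^13 = 1, this equals zeta_13^2 = exp(2*pi*i*2/13) = exp(4*I*pi/13).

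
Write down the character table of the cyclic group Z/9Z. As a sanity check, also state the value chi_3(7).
Character table of Z/9Z (irreps indexed chi_0,...,chi_8 with chi_k(m) = zeta_9^(k*m), zeta_9 = exp(2*pi*i/9)):
  irrep \ class  {0} (size 1)  {1} (size 1)    {2} (size 1)    {3} (size 1)    {4} (size 1)    {5} (size 1)    {6} (size 1)    {7} (size 1)    {8} (size 1)  
  chi_0          1             1               1               1               1               1               1               1               1             
  chi_1          1             exp(2*I*pi/9)   exp(4*I*pi/9)   exp(2*I*pi/3)   exp(8*I*pi/9)   exp(-8*I*pi/9)  exp(-2*I*pi/3)  exp(-4*I*pi/9)  exp(-2*I*pi/9)
  chi_2          1             exp(4*I*pi/9)   exp(8*I*pi/9)   exp(-2*I*pi/3)  exp(-2*I*pi/9)  exp(2*I*pi/9)   exp(2*I*pi/3)   exp(-8*I*pi/9)  exp(-4*I*pi/9)
  chi_3          1             exp(2*I*pi/3)   exp(-2*I*pi/3)  1               exp(2*I*pi/3)   exp(-2*I*pi/3)  1               exp(2*I*pi/3)   exp(-2*I*pi/3)
  chi_4          1             exp(8*I*pi/9)   exp(-2*I*pi/9)  exp(2*I*pi/3)   exp(-4*I*pi/9)  exp(4*I*pi/9)   exp(-2*I*pi/3)  exp(2*I*pi/9)   exp(-8*I*pi/9)
  chi_5          1             exp(-8*I*pi/9)  exp(2*I*pi/9)   exp(-2*I*pi/3)  exp(4*I*pi/9)   exp(-4*I*pi/9)  exp(2*I*pi/3)   exp(-2*I*pi/9)  exp(8*I*pi/9) 
  chi_6          1             exp(-2*I*pi/3)  exp(2*I*pi/3)   1               exp(-2*I*pi/3)  exp(2*I*pi/3)   1               exp(-2*I*pi/3)  exp(2*I*pi/3) 
  chi_7          1             exp(-4*I*pi/9)  exp(-8*I*pi/9)  exp(2*I*pi/3)   exp(2*I*pi/9)   exp(-2*I*pi/9)  exp(-2*I*pi/3)  exp(8*I*pi/9)   exp(4*I*pi/9) 
  chi_8          1             exp(-2*I*pi/9)  exp(-4*I*pi/9)  exp(-2*I*pi/3)  exp(-8*I*pi/9)  exp(8*I*pi/9)   exp(2*I*pi/3)   exp(4*I*pi/9)   exp(2*I*pi/9) 

Spot check: chi_3(7) = zeta_9^(3*7) = zeta_9^21 = exp(2*I*pi/3).

Working: Z/9Z is abelian, so all 9 irreducible complex representations are 1-dimensional. They are given by chi_k(m) = zeta_9^(k*m) for k = 0,...,8. Row orthogonality: sum_m chi_k(m) conj(chi_l(m)) = 9 * [k = l].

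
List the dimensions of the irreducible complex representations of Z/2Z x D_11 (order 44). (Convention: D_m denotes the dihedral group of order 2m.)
Dimensions: 1, 1, 1, 1, 2, 2, 2, 2, 2, 2, 2, 2, 2, 2

Why: There are 14 irreducibles (= number of conjugacy classes). Their dimensions d_i satisfy sum d_i^2 = |G| = 44: 1 + 1 + 1 + 1 + 4 + 4 + 4 + 4 + 4 + 4 + 4 + 4 + 4 + 4 = 44. (For the product with Z/2Z: each of the 2 1-dim characters of Z/2Z tensors with each irrep of D_11, giving 2 copies of each D_11-dimension.)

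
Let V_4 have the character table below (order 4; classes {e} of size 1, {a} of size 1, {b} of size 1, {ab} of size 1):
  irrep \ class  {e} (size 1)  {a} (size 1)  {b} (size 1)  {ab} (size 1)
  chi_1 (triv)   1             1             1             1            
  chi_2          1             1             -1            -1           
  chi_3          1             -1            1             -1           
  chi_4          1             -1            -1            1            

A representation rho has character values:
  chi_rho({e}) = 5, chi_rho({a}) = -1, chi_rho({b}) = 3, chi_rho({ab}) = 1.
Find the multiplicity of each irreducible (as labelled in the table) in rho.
Multiplicities: chi_1: 2, chi_2: 0, chi_3: 2, chi_4: 1.

Why: Use <chi_rho, chi> = (1/|G|) sum_C |C| * chi_rho(C) * conj(chi(C)) with |G| = 4 for each irreducible chi in the table:
  <chi_rho, chi_1> = (1/4)[1*(5)*conj(1) + 1*(-1)*conj(1) + 1*(3)*conj(1) + 1*(1)*conj(1)]
      = (1/4)[(5) + (-1) + (3) + (1)] = 8/4 = 2
  <chi_rho, chi_2> = (1/4)[1*(5)*conj(1) + 1*(-1)*conj(1) + 1*(3)*conj(-1) + 1*(1)*conj(-1)]
      = (1/4)[(5) + (-1) + (-3) + (-1)] = 0/4 = 0
  <chi_rho, chi_3> = (1/4)[1*(5)*conj(1) + 1*(-1)*conj(-1) + 1*(3)*conj(1) + 1*(1)*conj(-1)]
      = (1/4)[(5) + (1) + (3) + (-1)] = 8/4 = 2
  <chi_rho, chi_4> = (1/4)[1*(5)*conj(1) + 1*(-1)*conj(-1) + 1*(3)*conj(-1) + 1*(1)*conj(1)]
      = (1/4)[(5) + (1) + (-3) + (1)] = 4/4 = 1
Dimension check: dim(rho) = sum (mult * dim) = 2*1 + 0*1 + 2*1 + 1*1 = 5 = chi_rho(e) = 5.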